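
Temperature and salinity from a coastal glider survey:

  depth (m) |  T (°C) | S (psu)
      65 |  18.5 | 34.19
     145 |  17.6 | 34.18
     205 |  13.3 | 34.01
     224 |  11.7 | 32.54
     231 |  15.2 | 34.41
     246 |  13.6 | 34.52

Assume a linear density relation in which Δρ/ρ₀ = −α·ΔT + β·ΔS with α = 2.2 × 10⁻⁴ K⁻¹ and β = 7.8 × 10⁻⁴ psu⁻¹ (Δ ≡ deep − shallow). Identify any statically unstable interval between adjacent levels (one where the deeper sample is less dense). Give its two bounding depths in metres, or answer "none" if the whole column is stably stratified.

Evaluate Δρ/ρ₀ = −αΔT + βΔS across each adjacent pair:
  65–145 m: −αΔT+βΔS = −(2.2 × 10⁻⁴)(-0.9)+(7.8 × 10⁻⁴)(-0.01) = 1.9 × 10⁻⁴ → stable
  145–205 m: −αΔT+βΔS = −(2.2 × 10⁻⁴)(-4.3)+(7.8 × 10⁻⁴)(-0.17) = 8.1 × 10⁻⁴ → stable
  205–224 m: −αΔT+βΔS = −(2.2 × 10⁻⁴)(-1.6)+(7.8 × 10⁻⁴)(-1.47) = -7.9 × 10⁻⁴ → UNSTABLE
  224–231 m: −αΔT+βΔS = −(2.2 × 10⁻⁴)(+3.5)+(7.8 × 10⁻⁴)(+1.87) = 6.9 × 10⁻⁴ → stable
  231–246 m: −αΔT+βΔS = −(2.2 × 10⁻⁴)(-1.6)+(7.8 × 10⁻⁴)(+0.11) = 4.4 × 10⁻⁴ → stable
The 205–224 m interval has Δρ < 0: lighter water underlies denser water.

205–224 m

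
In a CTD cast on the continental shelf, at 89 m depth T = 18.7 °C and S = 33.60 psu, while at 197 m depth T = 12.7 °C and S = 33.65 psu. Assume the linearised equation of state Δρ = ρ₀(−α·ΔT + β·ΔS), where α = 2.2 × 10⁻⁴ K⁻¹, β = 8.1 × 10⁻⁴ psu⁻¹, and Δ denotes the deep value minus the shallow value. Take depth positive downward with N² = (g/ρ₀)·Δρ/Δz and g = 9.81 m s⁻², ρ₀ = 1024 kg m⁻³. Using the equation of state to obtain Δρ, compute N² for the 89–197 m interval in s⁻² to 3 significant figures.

ΔT = -6.0 K, ΔS = +0.05 psu (deep − shallow).
Δρ/ρ₀ = −αΔT + βΔS = 1.32 × 10⁻³ + 4.05 × 10⁻⁵ = 1.3605 × 10⁻³, so Δρ ≈ 1.393 kg m⁻³.
N² = (g/ρ₀)·Δρ/Δz = g·(Δρ/ρ₀)/Δz = 9.81 × 1.3605 × 10⁻³ / 108 = 1.2358 × 10⁻⁴ s⁻² ≈ 1.24 × 10⁻⁴ s⁻².

1.24 × 10⁻⁴ s⁻²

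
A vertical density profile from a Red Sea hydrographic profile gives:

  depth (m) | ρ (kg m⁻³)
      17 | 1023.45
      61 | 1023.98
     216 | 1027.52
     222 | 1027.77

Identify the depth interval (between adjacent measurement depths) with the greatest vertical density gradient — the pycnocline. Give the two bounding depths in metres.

Compute the density gradient over each adjacent pair:
  17–61 m: Δρ/Δz = 0.53/44 = 0.012 kg m⁻⁴
  61–216 m: Δρ/Δz = 3.54/155 = 0.023 kg m⁻⁴
  216–222 m: Δρ/Δz = 0.25/6 = 0.042 kg m⁻⁴
The largest gradient is in the 216–222 m interval — the pycnocline.

216–222 m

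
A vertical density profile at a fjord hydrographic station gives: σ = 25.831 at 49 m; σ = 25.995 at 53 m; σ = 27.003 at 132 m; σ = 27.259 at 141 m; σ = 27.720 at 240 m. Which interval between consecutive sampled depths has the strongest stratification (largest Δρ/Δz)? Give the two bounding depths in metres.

Compute the density gradient over each adjacent pair:
  49–53 m: Δρ/Δz = 0.164/4 = 0.041 kg m⁻⁴
  53–132 m: Δρ/Δz = 1.008/79 = 0.013 kg m⁻⁴
  132–141 m: Δρ/Δz = 0.256/9 = 0.028 kg m⁻⁴
  141–240 m: Δρ/Δz = 0.461/99 = 4.7 × 10⁻³ kg m⁻⁴
The largest gradient is in the 49–53 m interval — the pycnocline.

49–53 m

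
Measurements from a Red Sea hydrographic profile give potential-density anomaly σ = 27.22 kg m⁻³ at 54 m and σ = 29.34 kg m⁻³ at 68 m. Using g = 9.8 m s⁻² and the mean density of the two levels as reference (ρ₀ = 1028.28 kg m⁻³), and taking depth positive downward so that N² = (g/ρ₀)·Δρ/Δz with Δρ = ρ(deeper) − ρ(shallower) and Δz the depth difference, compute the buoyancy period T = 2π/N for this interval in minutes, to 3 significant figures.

Δρ = 1029.34 − 1027.22 = 2.12 kg m⁻³ over Δz = 68 − 54 = 14 m.
N² = (9.8/1028.28) × (2.12/14) = 1.4432 × 10⁻³ s⁻².
N = √(1.4432 × 10⁻³) = 0.037989 rad s⁻¹, so T = 2π/N = 165.39 s = 2.7565 min ≈ 2.76 min.
Since Δρ > 0 the layer is stably stratified.

2.76 min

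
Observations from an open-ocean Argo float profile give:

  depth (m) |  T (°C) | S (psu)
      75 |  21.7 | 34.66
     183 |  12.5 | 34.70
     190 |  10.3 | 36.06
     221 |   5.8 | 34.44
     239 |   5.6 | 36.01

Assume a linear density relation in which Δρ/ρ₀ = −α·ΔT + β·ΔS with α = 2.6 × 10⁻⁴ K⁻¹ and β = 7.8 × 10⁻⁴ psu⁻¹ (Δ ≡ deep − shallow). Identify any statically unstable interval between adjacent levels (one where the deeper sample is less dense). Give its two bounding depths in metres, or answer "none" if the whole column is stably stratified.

190–221 m

Evaluate Δρ/ρ₀ = −αΔT + βΔS across each adjacent pair:
  75–183 m: −αΔT+βΔS = −(2.6 × 10⁻⁴)(-9.2)+(7.8 × 10⁻⁴)(+0.04) = 2.4 × 10⁻³ → stable
  183–190 m: −αΔT+βΔS = −(2.6 × 10⁻⁴)(-2.2)+(7.8 × 10⁻⁴)(+1.36) = 1.6 × 10⁻³ → stable
  190–221 m: −αΔT+βΔS = −(2.6 × 10⁻⁴)(-4.5)+(7.8 × 10⁻⁴)(-1.62) = -9.4 × 10⁻⁵ → UNSTABLE
  221–239 m: −αΔT+βΔS = −(2.6 × 10⁻⁴)(-0.2)+(7.8 × 10⁻⁴)(+1.57) = 1.3 × 10⁻³ → stable
The 190–221 m interval has Δρ < 0: lighter water underlies denser water.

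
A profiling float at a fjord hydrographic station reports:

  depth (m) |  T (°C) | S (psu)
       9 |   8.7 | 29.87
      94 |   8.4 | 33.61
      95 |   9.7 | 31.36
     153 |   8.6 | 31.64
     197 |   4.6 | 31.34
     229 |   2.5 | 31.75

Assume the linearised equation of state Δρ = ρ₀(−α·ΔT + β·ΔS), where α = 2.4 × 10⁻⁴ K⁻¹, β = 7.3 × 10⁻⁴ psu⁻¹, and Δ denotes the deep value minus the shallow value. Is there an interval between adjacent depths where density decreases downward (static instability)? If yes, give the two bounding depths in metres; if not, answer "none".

Evaluate Δρ/ρ₀ = −αΔT + βΔS across each adjacent pair:
  9–94 m: −αΔT+βΔS = −(2.4 × 10⁻⁴)(-0.3)+(7.3 × 10⁻⁴)(+3.74) = 2.8 × 10⁻³ → stable
  94–95 m: −αΔT+βΔS = −(2.4 × 10⁻⁴)(+1.3)+(7.3 × 10⁻⁴)(-2.25) = -2.0 × 10⁻³ → UNSTABLE
  95–153 m: −αΔT+βΔS = −(2.4 × 10⁻⁴)(-1.1)+(7.3 × 10⁻⁴)(+0.28) = 4.7 × 10⁻⁴ → stable
  153–197 m: −αΔT+βΔS = −(2.4 × 10⁻⁴)(-4.0)+(7.3 × 10⁻⁴)(-0.30) = 7.4 × 10⁻⁴ → stable
  197–229 m: −αΔT+βΔS = −(2.4 × 10⁻⁴)(-2.1)+(7.3 × 10⁻⁴)(+0.41) = 8.0 × 10⁻⁴ → stable
The 94–95 m interval has Δρ < 0: lighter water underlies denser water.

94–95 m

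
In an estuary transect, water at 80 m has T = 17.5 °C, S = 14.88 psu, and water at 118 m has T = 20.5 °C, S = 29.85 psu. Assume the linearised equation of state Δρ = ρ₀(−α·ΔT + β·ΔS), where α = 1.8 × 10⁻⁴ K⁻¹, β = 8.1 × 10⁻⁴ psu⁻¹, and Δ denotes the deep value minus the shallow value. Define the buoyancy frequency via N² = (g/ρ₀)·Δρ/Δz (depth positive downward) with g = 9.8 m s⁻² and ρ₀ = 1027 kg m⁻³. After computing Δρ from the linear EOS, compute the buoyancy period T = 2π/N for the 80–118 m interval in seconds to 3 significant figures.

115 s

ΔT = +3.0 K, ΔS = +14.97 psu (deep − shallow).
Δρ/ρ₀ = −αΔT + βΔS = -5.40 × 10⁻⁴ + 0.0121257 = 0.0115857, so Δρ ≈ 11.90 kg m⁻³.
N² = (g/ρ₀)·Δρ/Δz = g·(Δρ/ρ₀)/Δz = 9.8 × 0.0115857 / 38 = 2.9879 × 10⁻³ s⁻².
N = √(2.9879 × 10⁻³) = 0.054662 rad s⁻¹ → T = 2π/N = 114.95 s ≈ 115 s.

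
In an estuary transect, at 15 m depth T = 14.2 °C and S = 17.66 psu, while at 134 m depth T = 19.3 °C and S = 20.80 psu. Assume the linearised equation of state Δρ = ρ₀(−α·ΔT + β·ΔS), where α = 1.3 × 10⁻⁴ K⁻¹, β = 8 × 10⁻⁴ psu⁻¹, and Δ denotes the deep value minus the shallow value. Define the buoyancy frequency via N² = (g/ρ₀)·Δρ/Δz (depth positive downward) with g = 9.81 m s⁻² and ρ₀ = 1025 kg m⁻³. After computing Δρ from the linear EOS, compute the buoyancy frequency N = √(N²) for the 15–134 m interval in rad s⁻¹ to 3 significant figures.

0.0123 rad s⁻¹

ΔT = +5.1 K, ΔS = +3.14 psu (deep − shallow).
Δρ/ρ₀ = −αΔT + βΔS = -6.63 × 10⁻⁴ + 2.512 × 10⁻³ = 1.849 × 10⁻³, so Δρ ≈ 1.895 kg m⁻³.
N² = (g/ρ₀)·Δρ/Δz = g·(Δρ/ρ₀)/Δz = 9.81 × 1.849 × 10⁻³ / 119 = 1.5243 × 10⁻⁴ s⁻².
N = √(1.5243 × 10⁻⁴) = 0.012346 rad s⁻¹ ≈ 0.0123 rad s⁻¹.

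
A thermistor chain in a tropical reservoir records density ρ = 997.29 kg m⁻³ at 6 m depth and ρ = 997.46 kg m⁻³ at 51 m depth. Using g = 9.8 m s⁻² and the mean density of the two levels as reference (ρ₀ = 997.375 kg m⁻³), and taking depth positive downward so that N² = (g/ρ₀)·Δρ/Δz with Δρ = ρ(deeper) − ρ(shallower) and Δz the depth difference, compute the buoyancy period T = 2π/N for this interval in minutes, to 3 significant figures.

17.2 min

Δρ = 997.46 − 997.29 = 0.17 kg m⁻³ over Δz = 51 − 6 = 45 m.
N² = (9.8/997.375) × (0.17/45) = 3.7120 × 10⁻⁵ s⁻².
N = √(3.7120 × 10⁻⁵) = 6.0926 × 10⁻³ rad s⁻¹, so T = 2π/N = 1.0313 × 10³ s = 17.188 min ≈ 17.2 min.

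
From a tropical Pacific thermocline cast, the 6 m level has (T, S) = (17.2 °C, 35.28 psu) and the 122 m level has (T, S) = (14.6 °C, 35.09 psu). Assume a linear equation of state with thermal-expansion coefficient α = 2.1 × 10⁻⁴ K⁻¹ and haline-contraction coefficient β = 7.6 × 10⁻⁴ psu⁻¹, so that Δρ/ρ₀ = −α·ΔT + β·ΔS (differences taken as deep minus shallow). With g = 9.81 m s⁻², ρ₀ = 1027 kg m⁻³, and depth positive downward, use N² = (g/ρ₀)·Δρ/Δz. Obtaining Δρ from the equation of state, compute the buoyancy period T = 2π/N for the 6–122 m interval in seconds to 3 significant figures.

1.08 × 10³ s

ΔT = -2.6 K, ΔS = -0.19 psu (deep − shallow).
Δρ/ρ₀ = −αΔT + βΔS = 5.46 × 10⁻⁴ − 1.444 × 10⁻⁴ = 4.016 × 10⁻⁴, so Δρ ≈ 0.4124 kg m⁻³.
N² = (g/ρ₀)·Δρ/Δz = g·(Δρ/ρ₀)/Δz = 9.81 × 4.016 × 10⁻⁴ / 116 = 3.3963 × 10⁻⁵ s⁻².
N = √(3.3963 × 10⁻⁵) = 5.8278 × 10⁻³ rad s⁻¹ → T = 2π/N = 1.0781 × 10³ s ≈ 1.08 × 10³ s.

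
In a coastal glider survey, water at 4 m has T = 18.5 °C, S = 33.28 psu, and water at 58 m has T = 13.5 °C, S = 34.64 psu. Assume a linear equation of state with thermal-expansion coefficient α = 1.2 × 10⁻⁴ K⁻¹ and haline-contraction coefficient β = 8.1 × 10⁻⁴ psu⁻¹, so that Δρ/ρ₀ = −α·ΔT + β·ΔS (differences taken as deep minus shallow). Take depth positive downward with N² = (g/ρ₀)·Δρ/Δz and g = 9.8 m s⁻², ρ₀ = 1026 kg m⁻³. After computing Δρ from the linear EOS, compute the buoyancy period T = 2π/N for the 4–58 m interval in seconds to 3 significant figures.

358 s

ΔT = -5.0 K, ΔS = +1.36 psu (deep − shallow).
Δρ/ρ₀ = −αΔT + βΔS = 6.00 × 10⁻⁴ + 1.1016 × 10⁻³ = 1.7016 × 10⁻³, so Δρ ≈ 1.746 kg m⁻³.
N² = (g/ρ₀)·Δρ/Δz = g·(Δρ/ρ₀)/Δz = 9.8 × 1.7016 × 10⁻³ / 54 = 3.0881 × 10⁻⁴ s⁻².
N = √(3.0881 × 10⁻⁴) = 0.017573 rad s⁻¹ → T = 2π/N = 357.55 s ≈ 358 s.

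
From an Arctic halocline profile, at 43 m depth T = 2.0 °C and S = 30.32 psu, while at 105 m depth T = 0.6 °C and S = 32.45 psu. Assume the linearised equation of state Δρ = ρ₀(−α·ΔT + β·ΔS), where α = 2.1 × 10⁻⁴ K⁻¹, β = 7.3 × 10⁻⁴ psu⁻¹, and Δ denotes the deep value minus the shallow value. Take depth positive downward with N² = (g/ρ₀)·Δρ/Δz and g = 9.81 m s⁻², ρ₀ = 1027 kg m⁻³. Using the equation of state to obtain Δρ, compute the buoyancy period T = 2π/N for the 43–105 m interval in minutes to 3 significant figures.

ΔT = -1.4 K, ΔS = +2.13 psu (deep − shallow).
Δρ/ρ₀ = −αΔT + βΔS = 2.94 × 10⁻⁴ + 1.5549 × 10⁻³ = 1.8489 × 10⁻³, so Δρ ≈ 1.899 kg m⁻³.
N² = (g/ρ₀)·Δρ/Δz = g·(Δρ/ρ₀)/Δz = 9.81 × 1.8489 × 10⁻³ / 62 = 2.9254 × 10⁻⁴ s⁻².
N = √(2.9254 × 10⁻⁴) = 0.017104 rad s⁻¹ → T = 2π/N = 367.35 s = 6.1225 min ≈ 6.12 min.

6.12 min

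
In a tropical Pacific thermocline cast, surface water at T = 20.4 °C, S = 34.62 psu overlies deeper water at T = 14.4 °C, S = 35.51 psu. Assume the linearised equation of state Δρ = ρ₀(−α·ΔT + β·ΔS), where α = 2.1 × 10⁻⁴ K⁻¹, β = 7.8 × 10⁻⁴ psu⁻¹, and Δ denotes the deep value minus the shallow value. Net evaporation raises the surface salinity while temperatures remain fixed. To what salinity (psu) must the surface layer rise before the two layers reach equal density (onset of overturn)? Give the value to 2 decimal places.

37.13 psu

Neutral buoyancy requires −α(T_deep − T_surf) + β(S_deep − S_surf′) = 0.
S_surf′ = S_deep − (α/β)·ΔT = 35.51 − (2.1 × 10⁻⁴/7.8 × 10⁻⁴)·(-6.0) = 37.1254 psu.
Increase required: 37.1254 − 34.62 = 2.5054 psu.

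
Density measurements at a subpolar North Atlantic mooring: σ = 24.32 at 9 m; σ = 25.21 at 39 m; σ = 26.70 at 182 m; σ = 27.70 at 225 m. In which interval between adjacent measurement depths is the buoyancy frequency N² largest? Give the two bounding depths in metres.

Compute the density gradient over each adjacent pair:
  9–39 m: Δρ/Δz = 0.89/30 = 0.030 kg m⁻⁴
  39–182 m: Δρ/Δz = 1.49/143 = 0.010 kg m⁻⁴
  182–225 m: Δρ/Δz = 1.00/43 = 0.023 kg m⁻⁴
The largest gradient is in the 9–39 m interval — the pycnocline.

9–39 m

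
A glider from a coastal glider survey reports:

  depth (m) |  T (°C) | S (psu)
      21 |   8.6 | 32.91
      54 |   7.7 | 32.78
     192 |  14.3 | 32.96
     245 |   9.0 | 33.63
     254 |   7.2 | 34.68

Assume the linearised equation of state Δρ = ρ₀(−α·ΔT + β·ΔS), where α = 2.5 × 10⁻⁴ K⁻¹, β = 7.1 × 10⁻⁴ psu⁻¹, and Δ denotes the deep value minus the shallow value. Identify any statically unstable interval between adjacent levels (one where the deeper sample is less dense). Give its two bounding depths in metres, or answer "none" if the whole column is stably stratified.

54–192 m

Evaluate Δρ/ρ₀ = −αΔT + βΔS across each adjacent pair:
  21–54 m: −αΔT+βΔS = −(2.5 × 10⁻⁴)(-0.9)+(7.1 × 10⁻⁴)(-0.13) = 1.3 × 10⁻⁴ → stable
  54–192 m: −αΔT+βΔS = −(2.5 × 10⁻⁴)(+6.6)+(7.1 × 10⁻⁴)(+0.18) = -1.5 × 10⁻³ → UNSTABLE
  192–245 m: −αΔT+βΔS = −(2.5 × 10⁻⁴)(-5.3)+(7.1 × 10⁻⁴)(+0.67) = 1.8 × 10⁻³ → stable
  245–254 m: −αΔT+βΔS = −(2.5 × 10⁻⁴)(-1.8)+(7.1 × 10⁻⁴)(+1.05) = 1.2 × 10⁻³ → stable
The 54–192 m interval has Δρ < 0: lighter water underlies denser water.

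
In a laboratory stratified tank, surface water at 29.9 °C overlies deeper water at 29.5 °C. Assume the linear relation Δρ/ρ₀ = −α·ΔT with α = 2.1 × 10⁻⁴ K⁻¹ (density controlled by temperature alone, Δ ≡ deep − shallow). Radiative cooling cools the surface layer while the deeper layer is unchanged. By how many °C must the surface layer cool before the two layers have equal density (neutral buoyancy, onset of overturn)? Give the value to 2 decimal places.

With temperature the only control, equal density requires T_surf′ = T_deep.
T_surf′ = 29.5 °C.
Cooling required: 29.9 − 29.5 = 0.40 °C.

0.40 °C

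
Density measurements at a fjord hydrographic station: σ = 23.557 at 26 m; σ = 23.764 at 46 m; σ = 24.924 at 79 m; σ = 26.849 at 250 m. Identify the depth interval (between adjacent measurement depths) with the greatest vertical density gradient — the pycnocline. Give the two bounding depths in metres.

46–79 m

Compute the density gradient over each adjacent pair:
  26–46 m: Δρ/Δz = 0.207/20 = 0.010 kg m⁻⁴
  46–79 m: Δρ/Δz = 1.160/33 = 0.035 kg m⁻⁴
  79–250 m: Δρ/Δz = 1.925/171 = 0.011 kg m⁻⁴
The largest gradient is in the 46–79 m interval — the pycnocline.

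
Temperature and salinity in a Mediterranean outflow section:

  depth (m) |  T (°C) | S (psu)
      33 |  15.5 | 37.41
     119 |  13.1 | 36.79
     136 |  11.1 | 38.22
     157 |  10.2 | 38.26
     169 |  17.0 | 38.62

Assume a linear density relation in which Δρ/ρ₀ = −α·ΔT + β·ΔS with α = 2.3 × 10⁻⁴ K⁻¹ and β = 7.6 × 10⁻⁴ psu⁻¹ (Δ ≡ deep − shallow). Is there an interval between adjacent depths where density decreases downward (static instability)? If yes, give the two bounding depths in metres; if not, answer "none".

157–169 m

Evaluate Δρ/ρ₀ = −αΔT + βΔS across each adjacent pair:
  33–119 m: −αΔT+βΔS = −(2.3 × 10⁻⁴)(-2.4)+(7.6 × 10⁻⁴)(-0.62) = 8.1 × 10⁻⁵ → stable
  119–136 m: −αΔT+βΔS = −(2.3 × 10⁻⁴)(-2.0)+(7.6 × 10⁻⁴)(+1.43) = 1.5 × 10⁻³ → stable
  136–157 m: −αΔT+βΔS = −(2.3 × 10⁻⁴)(-0.9)+(7.6 × 10⁻⁴)(+0.04) = 2.4 × 10⁻⁴ → stable
  157–169 m: −αΔT+βΔS = −(2.3 × 10⁻⁴)(+6.8)+(7.6 × 10⁻⁴)(+0.36) = -1.3 × 10⁻³ → UNSTABLE
The 157–169 m interval has Δρ < 0: lighter water underlies denser water.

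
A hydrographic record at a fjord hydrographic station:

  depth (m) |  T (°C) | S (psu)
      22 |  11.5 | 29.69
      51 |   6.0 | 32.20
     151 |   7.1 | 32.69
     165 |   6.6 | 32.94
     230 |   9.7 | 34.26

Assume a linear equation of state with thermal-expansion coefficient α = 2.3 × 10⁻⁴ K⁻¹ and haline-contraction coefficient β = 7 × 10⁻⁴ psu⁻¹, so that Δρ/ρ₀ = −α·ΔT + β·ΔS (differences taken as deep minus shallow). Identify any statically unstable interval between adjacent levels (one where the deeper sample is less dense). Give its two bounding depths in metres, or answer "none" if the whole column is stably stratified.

Evaluate Δρ/ρ₀ = −αΔT + βΔS across each adjacent pair:
  22–51 m: −αΔT+βΔS = −(2.3 × 10⁻⁴)(-5.5)+(7 × 10⁻⁴)(+2.51) = 3.0 × 10⁻³ → stable
  51–151 m: −αΔT+βΔS = −(2.3 × 10⁻⁴)(+1.1)+(7 × 10⁻⁴)(+0.49) = 9.0 × 10⁻⁵ → stable
  151–165 m: −αΔT+βΔS = −(2.3 × 10⁻⁴)(-0.5)+(7 × 10⁻⁴)(+0.25) = 2.9 × 10⁻⁴ → stable
  165–230 m: −αΔT+βΔS = −(2.3 × 10⁻⁴)(+3.1)+(7 × 10⁻⁴)(+1.32) = 2.1 × 10⁻⁴ → stable
Every interval has Δρ > 0: the column is stably stratified throughout.

none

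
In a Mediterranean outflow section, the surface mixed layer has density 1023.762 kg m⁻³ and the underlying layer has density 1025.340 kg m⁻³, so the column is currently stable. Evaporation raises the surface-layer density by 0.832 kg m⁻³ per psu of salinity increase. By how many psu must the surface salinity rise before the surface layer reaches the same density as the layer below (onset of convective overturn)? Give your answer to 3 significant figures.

1.90 psu

Density deficit of the surface layer: 1025.340 − 1023.762 = 1.578 kg m⁻³.
Required change = 1.578 / 0.832 = 1.90 psu.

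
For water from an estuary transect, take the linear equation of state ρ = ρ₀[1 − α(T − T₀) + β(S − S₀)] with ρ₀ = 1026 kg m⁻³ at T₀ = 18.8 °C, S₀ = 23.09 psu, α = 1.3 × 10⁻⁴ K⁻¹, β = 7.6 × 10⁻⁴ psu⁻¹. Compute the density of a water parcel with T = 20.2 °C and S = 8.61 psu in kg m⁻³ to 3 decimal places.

1014.522 kg m⁻³

T − T₀ = +1.4 K, S − S₀ = -14.48 psu.
Bracket = 1 − α·(+1.4) + β·(-14.48) = 1 + (-0.0111868) = 0.9888132.
ρ = 1026 × 0.9888132 = 1014.522 kg m⁻³.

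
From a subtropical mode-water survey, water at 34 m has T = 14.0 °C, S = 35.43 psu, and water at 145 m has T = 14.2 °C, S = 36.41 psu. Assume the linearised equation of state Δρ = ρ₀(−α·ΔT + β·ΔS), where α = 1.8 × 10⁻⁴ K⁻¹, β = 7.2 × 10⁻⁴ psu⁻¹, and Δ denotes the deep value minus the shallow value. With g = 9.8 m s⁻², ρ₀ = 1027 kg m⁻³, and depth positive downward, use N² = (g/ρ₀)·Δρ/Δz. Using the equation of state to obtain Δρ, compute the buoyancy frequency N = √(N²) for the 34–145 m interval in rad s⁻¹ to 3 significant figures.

7.69 × 10⁻³ rad s⁻¹

ΔT = +0.2 K, ΔS = +0.98 psu (deep − shallow).
Δρ/ρ₀ = −αΔT + βΔS = -3.60 × 10⁻⁵ + 7.056 × 10⁻⁴ = 6.696 × 10⁻⁴, so Δρ ≈ 0.6877 kg m⁻³.
N² = (g/ρ₀)·Δρ/Δz = g·(Δρ/ρ₀)/Δz = 9.8 × 6.696 × 10⁻⁴ / 111 = 5.9118 × 10⁻⁵ s⁻².
N = √(5.9118 × 10⁻⁵) = 7.6888 × 10⁻³ rad s⁻¹ ≈ 7.69 × 10⁻³ rad s⁻¹.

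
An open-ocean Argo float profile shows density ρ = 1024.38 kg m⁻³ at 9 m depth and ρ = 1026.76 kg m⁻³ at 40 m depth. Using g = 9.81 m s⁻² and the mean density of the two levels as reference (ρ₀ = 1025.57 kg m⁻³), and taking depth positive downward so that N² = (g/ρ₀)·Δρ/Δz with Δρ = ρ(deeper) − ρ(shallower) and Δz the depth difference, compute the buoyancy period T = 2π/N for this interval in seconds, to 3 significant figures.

Δρ = 1026.76 − 1024.38 = 2.38 kg m⁻³ over Δz = 40 − 9 = 31 m.
N² = (9.81/1025.57) × (2.38/31) = 7.3438 × 10⁻⁴ s⁻².
N = √(7.3438 × 10⁻⁴) = 0.027099 rad s⁻¹, so T = 2π/N = 231.86 s ≈ 232 s.

232 s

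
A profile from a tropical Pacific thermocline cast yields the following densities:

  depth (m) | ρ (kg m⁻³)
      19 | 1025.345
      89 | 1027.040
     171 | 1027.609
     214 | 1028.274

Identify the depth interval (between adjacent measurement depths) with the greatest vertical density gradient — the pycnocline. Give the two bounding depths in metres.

19–89 m

Compute the density gradient over each adjacent pair:
  19–89 m: Δρ/Δz = 1.695/70 = 0.024 kg m⁻⁴
  89–171 m: Δρ/Δz = 0.569/82 = 6.9 × 10⁻³ kg m⁻⁴
  171–214 m: Δρ/Δz = 0.665/43 = 0.015 kg m⁻⁴
The largest gradient is in the 19–89 m interval — the pycnocline.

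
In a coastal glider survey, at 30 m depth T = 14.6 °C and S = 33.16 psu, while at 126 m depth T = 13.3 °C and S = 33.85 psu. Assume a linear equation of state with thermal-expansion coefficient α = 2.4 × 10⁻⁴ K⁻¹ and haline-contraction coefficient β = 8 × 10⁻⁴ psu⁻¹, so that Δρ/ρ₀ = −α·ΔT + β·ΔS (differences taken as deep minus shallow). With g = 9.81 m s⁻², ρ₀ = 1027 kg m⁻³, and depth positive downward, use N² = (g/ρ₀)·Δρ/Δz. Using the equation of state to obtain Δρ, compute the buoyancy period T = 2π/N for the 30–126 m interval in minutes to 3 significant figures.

11.1 min

ΔT = -1.3 K, ΔS = +0.69 psu (deep − shallow).
Δρ/ρ₀ = −αΔT + βΔS = 3.12 × 10⁻⁴ + 5.52 × 10⁻⁴ = 8.64 × 10⁻⁴, so Δρ ≈ 0.8873 kg m⁻³.
N² = (g/ρ₀)·Δρ/Δz = g·(Δρ/ρ₀)/Δz = 9.81 × 8.64 × 10⁻⁴ / 96 = 8.8290 × 10⁻⁵ s⁻².
N = √(8.8290 × 10⁻⁵) = 9.3963 × 10⁻³ rad s⁻¹ → T = 2π/N = 668.69 s = 11.145 min ≈ 11.1 min.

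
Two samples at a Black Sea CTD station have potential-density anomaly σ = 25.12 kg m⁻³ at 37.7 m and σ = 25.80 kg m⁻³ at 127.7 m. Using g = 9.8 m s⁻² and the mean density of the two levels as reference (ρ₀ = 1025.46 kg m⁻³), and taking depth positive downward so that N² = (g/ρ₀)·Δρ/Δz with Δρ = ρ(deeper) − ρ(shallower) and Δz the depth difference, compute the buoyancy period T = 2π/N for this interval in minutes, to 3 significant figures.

12.3 min

Δρ = 1025.80 − 1025.12 = 0.68 kg m⁻³ over Δz = 127.7 − 37.7 = 90 m.
N² = (9.8/1025.46) × (0.68/90) = 7.2206 × 10⁻⁵ s⁻².
N = √(7.2206 × 10⁻⁵) = 8.4974 × 10⁻³ rad s⁻¹, so T = 2π/N = 739.42 s = 12.324 min ≈ 12.3 min.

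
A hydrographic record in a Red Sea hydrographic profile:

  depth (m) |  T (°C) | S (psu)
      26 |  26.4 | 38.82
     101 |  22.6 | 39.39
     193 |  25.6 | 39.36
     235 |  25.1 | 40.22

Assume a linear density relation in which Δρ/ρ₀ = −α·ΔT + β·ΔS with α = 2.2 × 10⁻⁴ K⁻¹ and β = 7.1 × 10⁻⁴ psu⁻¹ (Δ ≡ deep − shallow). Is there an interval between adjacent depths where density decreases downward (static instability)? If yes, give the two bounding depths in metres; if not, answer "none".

101–193 m

Evaluate Δρ/ρ₀ = −αΔT + βΔS across each adjacent pair:
  26–101 m: −αΔT+βΔS = −(2.2 × 10⁻⁴)(-3.8)+(7.1 × 10⁻⁴)(+0.57) = 1.2 × 10⁻³ → stable
  101–193 m: −αΔT+βΔS = −(2.2 × 10⁻⁴)(+3.0)+(7.1 × 10⁻⁴)(-0.03) = -6.8 × 10⁻⁴ → UNSTABLE
  193–235 m: −αΔT+βΔS = −(2.2 × 10⁻⁴)(-0.5)+(7.1 × 10⁻⁴)(+0.86) = 7.2 × 10⁻⁴ → stable
The 101–193 m interval has Δρ < 0: lighter water underlies denser water.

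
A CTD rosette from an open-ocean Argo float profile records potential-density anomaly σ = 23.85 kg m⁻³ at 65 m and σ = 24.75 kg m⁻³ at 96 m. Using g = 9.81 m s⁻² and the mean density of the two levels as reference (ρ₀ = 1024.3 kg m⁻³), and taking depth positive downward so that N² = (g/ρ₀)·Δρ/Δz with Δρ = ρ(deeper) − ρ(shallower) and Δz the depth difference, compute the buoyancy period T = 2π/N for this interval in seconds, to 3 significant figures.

Δρ = 1024.75 − 1023.85 = 0.90 kg m⁻³ over Δz = 96 − 65 = 31 m.
N² = (9.81/1024.3) × (0.90/31) = 2.7805 × 10⁻⁴ s⁻².
N = √(2.7805 × 10⁻⁴) = 0.016675 rad s⁻¹, so T = 2π/N = 376.80 s ≈ 377 s.

377 s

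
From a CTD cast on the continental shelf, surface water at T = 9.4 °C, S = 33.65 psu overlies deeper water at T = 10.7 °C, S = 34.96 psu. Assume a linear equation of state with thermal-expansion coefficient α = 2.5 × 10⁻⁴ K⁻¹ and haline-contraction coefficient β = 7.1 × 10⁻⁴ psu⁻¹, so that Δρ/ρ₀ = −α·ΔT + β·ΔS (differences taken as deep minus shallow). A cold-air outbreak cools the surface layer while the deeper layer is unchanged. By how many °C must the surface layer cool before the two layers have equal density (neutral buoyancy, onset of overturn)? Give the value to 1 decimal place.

2.4 °C

Neutral buoyancy requires Δρ = 0, i.e. −α(T_deep − T_surf′) + β(S_deep − S_surf) = 0.
T_surf′ = T_deep − (β/α)·ΔS = 10.7 − (7.1 × 10⁻⁴/2.5 × 10⁻⁴)·(+1.31) = 6.980 °C.
Cooling required: 9.4 − (6.980) = 2.420 °C.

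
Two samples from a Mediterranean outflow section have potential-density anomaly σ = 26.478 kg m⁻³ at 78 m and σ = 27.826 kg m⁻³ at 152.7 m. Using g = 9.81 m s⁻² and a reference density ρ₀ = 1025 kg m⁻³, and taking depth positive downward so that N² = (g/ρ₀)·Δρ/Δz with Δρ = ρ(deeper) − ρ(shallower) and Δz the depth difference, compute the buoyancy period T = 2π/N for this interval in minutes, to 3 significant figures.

Δρ = 1027.826 − 1026.478 = 1.348 kg m⁻³ over Δz = 152.7 − 78 = 74.7 m.
N² = (9.81/1025) × (1.348/74.7) = 1.7271 × 10⁻⁴ s⁻².
N = √(1.7271 × 10⁻⁴) = 0.013142 rad s⁻¹, so T = 2π/N = 478.10 s = 7.9683 min ≈ 7.97 min.

7.97 min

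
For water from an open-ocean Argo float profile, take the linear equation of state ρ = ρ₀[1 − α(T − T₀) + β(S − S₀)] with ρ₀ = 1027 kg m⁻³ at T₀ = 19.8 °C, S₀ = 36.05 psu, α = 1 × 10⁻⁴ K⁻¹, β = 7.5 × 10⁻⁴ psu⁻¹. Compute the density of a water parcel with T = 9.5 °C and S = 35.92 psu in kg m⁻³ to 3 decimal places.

T − T₀ = -10.3 K, S − S₀ = -0.13 psu.
Bracket = 1 − α·(-10.3) + β·(-0.13) = 1 + (9.325 × 10⁻⁴) = 1.0009325.
ρ = 1027 × 1.0009325 = 1027.958 kg m⁻³.

1027.958 kg m⁻³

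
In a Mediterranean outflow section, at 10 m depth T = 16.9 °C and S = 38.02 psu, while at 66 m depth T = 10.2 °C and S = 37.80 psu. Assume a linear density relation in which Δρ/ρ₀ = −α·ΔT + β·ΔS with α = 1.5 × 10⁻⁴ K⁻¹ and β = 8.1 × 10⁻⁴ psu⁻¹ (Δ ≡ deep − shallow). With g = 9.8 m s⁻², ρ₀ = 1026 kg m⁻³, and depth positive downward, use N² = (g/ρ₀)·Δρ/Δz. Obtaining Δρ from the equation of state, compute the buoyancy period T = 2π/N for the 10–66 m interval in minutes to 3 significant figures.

8.71 min

ΔT = -6.7 K, ΔS = -0.22 psu (deep − shallow).
Δρ/ρ₀ = −αΔT + βΔS = 1.005 × 10⁻³ − 1.782 × 10⁻⁴ = 8.268 × 10⁻⁴, so Δρ ≈ 0.8483 kg m⁻³.
N² = (g/ρ₀)·Δρ/Δz = g·(Δρ/ρ₀)/Δz = 9.8 × 8.268 × 10⁻⁴ / 56 = 1.4469 × 10⁻⁴ s⁻².
N = √(1.4469 × 10⁻⁴) = 0.012029 rad s⁻¹ → T = 2π/N = 522.34 s = 8.7057 min ≈ 8.71 min.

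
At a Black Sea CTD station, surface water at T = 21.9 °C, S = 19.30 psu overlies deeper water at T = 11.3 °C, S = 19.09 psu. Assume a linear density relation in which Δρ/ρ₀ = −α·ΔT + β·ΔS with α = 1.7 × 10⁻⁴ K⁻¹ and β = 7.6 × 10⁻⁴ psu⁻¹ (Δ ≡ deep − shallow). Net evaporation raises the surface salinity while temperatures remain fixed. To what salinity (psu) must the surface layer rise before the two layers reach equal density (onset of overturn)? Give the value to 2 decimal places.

21.46 psu

Neutral buoyancy requires −α(T_deep − T_surf) + β(S_deep − S_surf′) = 0.
S_surf′ = S_deep − (α/β)·ΔT = 19.09 − (1.7 × 10⁻⁴/7.6 × 10⁻⁴)·(-10.6) = 21.4611 psu.
Increase required: 21.4611 − 19.30 = 2.1611 psu.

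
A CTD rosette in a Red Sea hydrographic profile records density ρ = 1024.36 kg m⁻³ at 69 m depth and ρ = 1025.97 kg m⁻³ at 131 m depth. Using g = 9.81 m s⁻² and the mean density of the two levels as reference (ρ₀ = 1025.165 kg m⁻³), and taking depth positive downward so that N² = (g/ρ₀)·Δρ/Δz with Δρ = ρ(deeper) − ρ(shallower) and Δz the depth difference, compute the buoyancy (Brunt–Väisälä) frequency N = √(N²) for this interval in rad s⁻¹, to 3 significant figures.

0.0158 rad s⁻¹

Δρ = 1025.97 − 1024.36 = 1.61 kg m⁻³ over Δz = 131 − 69 = 62 m.
N² = (9.81/1025.165) × (1.61/62) = 2.4849 × 10⁻⁴ s⁻².
N = √(2.4849 × 10⁻⁴) = 0.015764 rad s⁻¹ ≈ 0.0158 rad s⁻¹.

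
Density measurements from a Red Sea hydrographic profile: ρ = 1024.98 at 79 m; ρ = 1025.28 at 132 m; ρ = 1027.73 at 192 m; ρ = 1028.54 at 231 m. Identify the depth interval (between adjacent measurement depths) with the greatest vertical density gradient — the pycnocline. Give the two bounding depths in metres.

132–192 m

Compute the density gradient over each adjacent pair:
  79–132 m: Δρ/Δz = 0.30/53 = 5.7 × 10⁻³ kg m⁻⁴
  132–192 m: Δρ/Δz = 2.45/60 = 0.041 kg m⁻⁴
  192–231 m: Δρ/Δz = 0.81/39 = 0.021 kg m⁻⁴
The largest gradient is in the 132–192 m interval — the pycnocline.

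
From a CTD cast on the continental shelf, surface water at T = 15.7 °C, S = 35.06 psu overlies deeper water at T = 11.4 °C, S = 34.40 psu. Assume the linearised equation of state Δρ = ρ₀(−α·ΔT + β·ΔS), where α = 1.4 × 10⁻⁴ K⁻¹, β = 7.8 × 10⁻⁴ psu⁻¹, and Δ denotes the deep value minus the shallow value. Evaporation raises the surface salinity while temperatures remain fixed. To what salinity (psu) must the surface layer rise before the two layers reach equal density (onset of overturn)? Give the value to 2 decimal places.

Neutral buoyancy requires −α(T_deep − T_surf) + β(S_deep − S_surf′) = 0.
S_surf′ = S_deep − (α/β)·ΔT = 34.40 − (1.4 × 10⁻⁴/7.8 × 10⁻⁴)·(-4.3) = 35.1718 psu.
Increase required: 35.1718 − 35.06 = 0.1118 psu.

35.17 psu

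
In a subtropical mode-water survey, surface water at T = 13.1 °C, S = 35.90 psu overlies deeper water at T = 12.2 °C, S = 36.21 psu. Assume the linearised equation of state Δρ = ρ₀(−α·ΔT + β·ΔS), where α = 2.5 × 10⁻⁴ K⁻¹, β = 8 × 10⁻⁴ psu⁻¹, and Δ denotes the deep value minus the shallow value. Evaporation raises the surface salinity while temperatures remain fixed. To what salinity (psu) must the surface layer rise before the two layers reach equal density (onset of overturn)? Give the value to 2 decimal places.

36.49 psu

Neutral buoyancy requires −α(T_deep − T_surf) + β(S_deep − S_surf′) = 0.
S_surf′ = S_deep − (α/β)·ΔT = 36.21 − (2.5 × 10⁻⁴/8 × 10⁻⁴)·(-0.9) = 36.4913 psu.
Increase required: 36.4913 − 35.90 = 0.5913 psu.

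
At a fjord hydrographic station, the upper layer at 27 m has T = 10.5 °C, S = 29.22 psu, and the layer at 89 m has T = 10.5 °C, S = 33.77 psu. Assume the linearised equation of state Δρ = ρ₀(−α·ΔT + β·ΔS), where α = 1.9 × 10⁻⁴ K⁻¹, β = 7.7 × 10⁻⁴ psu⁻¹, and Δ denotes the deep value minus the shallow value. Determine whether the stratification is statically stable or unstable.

stable

ΔT = 10.5 − 10.5 = +0.0 K and ΔS = 33.77 − 29.22 = +4.55 psu (deep − shallow).
−αΔT = 0; βΔS = 3.5035 × 10⁻³; sum Δρ/ρ₀ = 3.5035 × 10⁻³.
Δρ/ρ₀ > 0, so Δρ > 0: deeper water is denser → statically stable.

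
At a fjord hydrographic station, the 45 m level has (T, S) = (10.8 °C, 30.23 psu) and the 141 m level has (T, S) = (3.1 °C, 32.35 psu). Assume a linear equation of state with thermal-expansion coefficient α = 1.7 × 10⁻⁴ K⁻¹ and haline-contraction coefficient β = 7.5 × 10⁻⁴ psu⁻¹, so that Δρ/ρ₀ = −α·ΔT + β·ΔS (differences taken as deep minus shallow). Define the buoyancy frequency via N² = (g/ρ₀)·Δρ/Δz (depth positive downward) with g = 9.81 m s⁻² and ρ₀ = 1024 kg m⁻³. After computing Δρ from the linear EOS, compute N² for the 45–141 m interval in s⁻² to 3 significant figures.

ΔT = -7.7 K, ΔS = +2.12 psu (deep − shallow).
Δρ/ρ₀ = −αΔT + βΔS = 1.309 × 10⁻³ + 1.59 × 10⁻³ = 2.899 × 10⁻³, so Δρ ≈ 2.969 kg m⁻³.
N² = (g/ρ₀)·Δρ/Δz = g·(Δρ/ρ₀)/Δz = 9.81 × 2.899 × 10⁻³ / 96 = 2.9624 × 10⁻⁴ s⁻² ≈ 2.96 × 10⁻⁴ s⁻².

2.96 × 10⁻⁴ s⁻²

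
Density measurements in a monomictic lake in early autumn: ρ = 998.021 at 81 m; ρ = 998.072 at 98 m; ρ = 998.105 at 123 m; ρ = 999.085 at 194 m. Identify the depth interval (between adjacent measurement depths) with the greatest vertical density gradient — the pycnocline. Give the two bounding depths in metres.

123–194 m

Compute the density gradient over each adjacent pair:
  81–98 m: Δρ/Δz = 0.051/17 = 3.0 × 10⁻³ kg m⁻⁴
  98–123 m: Δρ/Δz = 0.033/25 = 1.3 × 10⁻³ kg m⁻⁴
  123–194 m: Δρ/Δz = 0.980/71 = 0.014 kg m⁻⁴
The largest gradient is in the 123–194 m interval — the pycnocline.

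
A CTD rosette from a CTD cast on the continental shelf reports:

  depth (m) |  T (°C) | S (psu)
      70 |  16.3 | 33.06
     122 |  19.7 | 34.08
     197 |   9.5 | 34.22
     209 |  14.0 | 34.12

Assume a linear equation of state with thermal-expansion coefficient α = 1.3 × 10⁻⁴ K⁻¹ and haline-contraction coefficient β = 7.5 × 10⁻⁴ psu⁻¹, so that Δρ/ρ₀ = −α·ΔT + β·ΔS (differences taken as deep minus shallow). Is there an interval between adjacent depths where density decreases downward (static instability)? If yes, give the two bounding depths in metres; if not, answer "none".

197–209 m

Evaluate Δρ/ρ₀ = −αΔT + βΔS across each adjacent pair:
  70–122 m: −αΔT+βΔS = −(1.3 × 10⁻⁴)(+3.4)+(7.5 × 10⁻⁴)(+1.02) = 3.2 × 10⁻⁴ → stable
  122–197 m: −αΔT+βΔS = −(1.3 × 10⁻⁴)(-10.2)+(7.5 × 10⁻⁴)(+0.14) = 1.4 × 10⁻³ → stable
  197–209 m: −αΔT+βΔS = −(1.3 × 10⁻⁴)(+4.5)+(7.5 × 10⁻⁴)(-0.10) = -6.6 × 10⁻⁴ → UNSTABLE
The 197–209 m interval has Δρ < 0: lighter water underlies denser water.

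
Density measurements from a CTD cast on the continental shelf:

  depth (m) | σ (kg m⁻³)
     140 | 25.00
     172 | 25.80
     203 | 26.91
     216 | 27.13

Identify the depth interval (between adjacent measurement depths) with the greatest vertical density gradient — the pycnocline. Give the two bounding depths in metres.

Compute the density gradient over each adjacent pair:
  140–172 m: Δρ/Δz = 0.80/32 = 0.025 kg m⁻⁴
  172–203 m: Δρ/Δz = 1.11/31 = 0.036 kg m⁻⁴
  203–216 m: Δρ/Δz = 0.22/13 = 0.017 kg m⁻⁴
The largest gradient is in the 172–203 m interval — the pycnocline.

172–203 m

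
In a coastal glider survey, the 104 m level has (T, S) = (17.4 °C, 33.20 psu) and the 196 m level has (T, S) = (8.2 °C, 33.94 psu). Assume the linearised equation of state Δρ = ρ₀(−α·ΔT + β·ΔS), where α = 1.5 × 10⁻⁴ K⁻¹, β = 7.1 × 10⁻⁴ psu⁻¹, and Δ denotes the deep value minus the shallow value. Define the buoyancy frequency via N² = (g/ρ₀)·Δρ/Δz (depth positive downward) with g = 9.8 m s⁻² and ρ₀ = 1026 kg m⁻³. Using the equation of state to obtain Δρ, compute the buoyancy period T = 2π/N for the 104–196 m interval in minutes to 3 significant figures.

ΔT = -9.2 K, ΔS = +0.74 psu (deep − shallow).
Δρ/ρ₀ = −αΔT + βΔS = 1.38 × 10⁻³ + 5.254 × 10⁻⁴ = 1.9054 × 10⁻³, so Δρ ≈ 1.955 kg m⁻³.
N² = (g/ρ₀)·Δρ/Δz = g·(Δρ/ρ₀)/Δz = 9.8 × 1.9054 × 10⁻³ / 92 = 2.0297 × 10⁻⁴ s⁻².
N = √(2.0297 × 10⁻⁴) = 0.014247 rad s⁻¹ → T = 2π/N = 441.02 s = 7.3503 min ≈ 7.35 min.

7.35 min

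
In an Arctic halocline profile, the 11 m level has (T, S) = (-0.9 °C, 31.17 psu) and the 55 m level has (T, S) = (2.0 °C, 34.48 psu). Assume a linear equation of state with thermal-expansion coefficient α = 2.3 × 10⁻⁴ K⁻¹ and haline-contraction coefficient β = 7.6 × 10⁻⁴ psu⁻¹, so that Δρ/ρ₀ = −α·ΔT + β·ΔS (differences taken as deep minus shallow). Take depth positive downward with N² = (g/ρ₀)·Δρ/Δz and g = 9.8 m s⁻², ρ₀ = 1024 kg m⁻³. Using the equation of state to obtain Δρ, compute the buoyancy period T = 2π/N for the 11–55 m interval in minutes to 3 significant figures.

5.16 min

ΔT = +2.9 K, ΔS = +3.31 psu (deep − shallow).
Δρ/ρ₀ = −αΔT + βΔS = -6.67 × 10⁻⁴ + 2.5156 × 10⁻³ = 1.8486 × 10⁻³, so Δρ ≈ 1.893 kg m⁻³.
N² = (g/ρ₀)·Δρ/Δz = g·(Δρ/ρ₀)/Δz = 9.8 × 1.8486 × 10⁻³ / 44 = 4.1173 × 10⁻⁴ s⁻².
N = √(4.1173 × 10⁻⁴) = 0.020291 rad s⁻¹ → T = 2π/N = 309.65 s = 5.1608 min ≈ 5.16 min.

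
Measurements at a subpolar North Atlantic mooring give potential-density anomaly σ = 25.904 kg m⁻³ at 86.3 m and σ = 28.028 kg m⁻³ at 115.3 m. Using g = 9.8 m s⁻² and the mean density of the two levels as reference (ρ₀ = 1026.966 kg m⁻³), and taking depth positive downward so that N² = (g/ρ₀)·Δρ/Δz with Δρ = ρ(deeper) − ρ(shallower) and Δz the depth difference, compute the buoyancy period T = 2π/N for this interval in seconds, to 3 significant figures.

238 s

Δρ = 1028.028 − 1025.904 = 2.124 kg m⁻³ over Δz = 115.3 − 86.3 = 29 m.
N² = (9.8/1026.966) × (2.124/29) = 6.9892 × 10⁻⁴ s⁻².
N = √(6.9892 × 10⁻⁴) = 0.026437 rad s⁻¹, so T = 2π/N = 237.67 s ≈ 238 s.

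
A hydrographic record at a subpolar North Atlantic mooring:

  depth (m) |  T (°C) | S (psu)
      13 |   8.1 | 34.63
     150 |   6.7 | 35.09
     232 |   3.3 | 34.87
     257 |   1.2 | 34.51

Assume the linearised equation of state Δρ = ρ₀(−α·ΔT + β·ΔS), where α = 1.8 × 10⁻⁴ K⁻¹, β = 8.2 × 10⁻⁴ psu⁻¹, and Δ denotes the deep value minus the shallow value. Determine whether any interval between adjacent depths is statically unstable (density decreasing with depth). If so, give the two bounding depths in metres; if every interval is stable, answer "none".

Evaluate Δρ/ρ₀ = −αΔT + βΔS across each adjacent pair:
  13–150 m: −αΔT+βΔS = −(1.8 × 10⁻⁴)(-1.4)+(8.2 × 10⁻⁴)(+0.46) = 6.3 × 10⁻⁴ → stable
  150–232 m: −αΔT+βΔS = −(1.8 × 10⁻⁴)(-3.4)+(8.2 × 10⁻⁴)(-0.22) = 4.3 × 10⁻⁴ → stable
  232–257 m: −αΔT+βΔS = −(1.8 × 10⁻⁴)(-2.1)+(8.2 × 10⁻⁴)(-0.36) = 8.3 × 10⁻⁵ → stable
Every interval has Δρ > 0: the column is stably stratified throughout.

none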